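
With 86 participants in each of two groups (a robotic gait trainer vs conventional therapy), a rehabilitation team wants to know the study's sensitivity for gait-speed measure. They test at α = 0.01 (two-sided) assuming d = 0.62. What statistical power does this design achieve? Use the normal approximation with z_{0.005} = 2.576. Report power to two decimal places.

For two equal groups, power = Φ(d·√(n/2) − z_{α/2}).
d·√(n/2) = 0.62 × √(86/2) = 0.62 × 6.557 = 4.066.
z_β = 4.066 − 2.576 = 1.490.
Power = Φ(1.490) = 0.932.

power ≈ 0.93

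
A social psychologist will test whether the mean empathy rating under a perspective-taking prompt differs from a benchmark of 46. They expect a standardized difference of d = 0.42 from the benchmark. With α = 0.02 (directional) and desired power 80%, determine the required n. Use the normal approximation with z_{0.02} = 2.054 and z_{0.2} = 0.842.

n = 48

For a one-sample test: n = ((z_{α} + z_β) / d)².
z_{α} + z_β = 2.054 + 0.842 = 2.896.
n = (2.896 / 0.42)² = 6.895² = 47.54.
Round up.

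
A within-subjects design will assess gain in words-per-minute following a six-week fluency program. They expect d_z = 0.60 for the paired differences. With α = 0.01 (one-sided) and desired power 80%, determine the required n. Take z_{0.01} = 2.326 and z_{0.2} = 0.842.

For a paired (one-sample on differences) test: n = ((z_{α} + z_β) / d)².
z_{α} + z_β = 2.326 + 0.842 = 3.168.
n = (3.168 / 0.60)² = 5.280² = 27.88.
Round up.

n = 28 pairs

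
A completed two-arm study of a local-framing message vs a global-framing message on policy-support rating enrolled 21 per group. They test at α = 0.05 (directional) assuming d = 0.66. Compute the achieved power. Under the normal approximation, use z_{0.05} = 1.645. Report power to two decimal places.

power ≈ 0.69

For two equal groups, power = Φ(d·√(n/2) − z_{α}).
d·√(n/2) = 0.66 × √(21/2) = 0.66 × 3.240 = 2.139.
z_β = 2.139 − 1.645 = 0.494.
Power = Φ(0.494) = 0.689.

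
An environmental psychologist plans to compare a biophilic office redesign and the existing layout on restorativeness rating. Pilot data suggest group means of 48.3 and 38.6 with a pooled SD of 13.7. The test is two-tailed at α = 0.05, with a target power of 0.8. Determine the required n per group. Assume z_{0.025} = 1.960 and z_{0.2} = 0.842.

n = 32 per group

Cohen's d = |M₁ − M₂| / SD_pooled = |48.3 − 38.6| / 13.7 = 9.7 / 13.7 = 0.708.
For two independent groups with equal n: n = 2·((z_{α/2} + z_β) / d)².
z_{α/2} + z_β = 1.960 + 0.842 = 2.802.
n = 2 × (2.802 / 0.708)² = 2 × 3.958² = 2 × 15.66 = 31.3.
Round up to the next whole participant.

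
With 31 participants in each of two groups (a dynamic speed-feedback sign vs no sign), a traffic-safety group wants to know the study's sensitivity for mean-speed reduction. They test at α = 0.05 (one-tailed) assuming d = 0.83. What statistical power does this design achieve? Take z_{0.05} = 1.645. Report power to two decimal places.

For two equal groups, power = Φ(d·√(n/2) − z_{α}).
d·√(n/2) = 0.83 × √(31/2) = 0.83 × 3.937 = 3.268.
z_β = 3.268 − 1.645 = 1.623.
Power = Φ(1.623) = 0.948.

power ≈ 0.95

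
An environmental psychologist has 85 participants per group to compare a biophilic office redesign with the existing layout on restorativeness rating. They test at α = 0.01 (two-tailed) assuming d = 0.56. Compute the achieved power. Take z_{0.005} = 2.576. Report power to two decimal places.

power ≈ 0.86

For two equal groups, power = Φ(d·√(n/2) − z_{α/2}).
d·√(n/2) = 0.56 × √(85/2) = 0.56 × 6.519 = 3.651.
z_β = 3.651 − 2.576 = 1.075.
Power = Φ(1.075) = 0.859.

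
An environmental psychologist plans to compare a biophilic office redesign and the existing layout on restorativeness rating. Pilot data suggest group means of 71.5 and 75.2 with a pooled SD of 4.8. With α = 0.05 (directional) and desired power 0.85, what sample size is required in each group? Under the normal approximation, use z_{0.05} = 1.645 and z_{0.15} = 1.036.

Cohen's d = |M₁ − M₂| / SD_pooled = |71.5 − 75.2| / 4.8 = 3.7 / 4.8 = 0.771.
For two independent groups with equal n: n = 2·((z_{α} + z_β) / d)².
z_{α} + z_β = 1.645 + 1.036 = 2.681.
n = 2 × (2.681 / 0.771)² = 2 × 3.477² = 2 × 12.09 = 24.2.
Round up to the next whole participant.

n = 25 per group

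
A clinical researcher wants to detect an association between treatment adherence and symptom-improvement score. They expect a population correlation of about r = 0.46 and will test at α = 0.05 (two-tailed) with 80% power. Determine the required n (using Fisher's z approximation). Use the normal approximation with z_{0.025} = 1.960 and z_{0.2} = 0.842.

n = 35

Fisher's z: C = ½·ln((1+r)/(1−r)) = ½·ln(2.7037) = 0.4973.
n = ((z_{α/2} + z_β)/C)² + 3.
(1.960 + 0.842) / 0.4973 = 2.802 / 0.4973 = 5.634.
n = 5.634² + 3 = 31.75 + 3 = 34.7.
Round up.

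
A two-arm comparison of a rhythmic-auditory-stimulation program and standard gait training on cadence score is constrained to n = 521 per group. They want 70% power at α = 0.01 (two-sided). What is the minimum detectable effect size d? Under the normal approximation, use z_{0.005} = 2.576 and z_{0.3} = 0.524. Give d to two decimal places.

For two independent groups of n = 521 each: d_min = (z_{α/2} + z_β)·√(2/n).
z-sum = 2.576 + 0.524 = 3.100.
d_min = 3.100 × √(2/521) = 3.100 × 0.0620 = 0.192.

d_min ≈ 0.19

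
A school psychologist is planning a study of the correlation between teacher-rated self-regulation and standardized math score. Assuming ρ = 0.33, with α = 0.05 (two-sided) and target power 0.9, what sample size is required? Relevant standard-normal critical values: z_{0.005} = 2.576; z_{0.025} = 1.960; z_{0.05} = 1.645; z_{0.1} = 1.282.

Fisher's z: C = ½·ln((1+r)/(1−r)) = ½·ln(1.9851) = 0.3428.
n = ((z_{α/2} + z_β)/C)² + 3.
(1.960 + 1.282) / 0.3428 = 3.242 / 0.3428 = 9.457.
n = 9.457² + 3 = 89.44 + 3 = 92.4.
Round up.

n = 93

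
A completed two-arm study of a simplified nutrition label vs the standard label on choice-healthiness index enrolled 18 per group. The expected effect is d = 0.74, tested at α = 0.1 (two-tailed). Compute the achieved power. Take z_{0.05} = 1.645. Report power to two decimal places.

For two equal groups, power = Φ(d·√(n/2) − z_{α/2}).
d·√(n/2) = 0.74 × √(18/2) = 0.74 × 3.000 = 2.220.
z_β = 2.220 − 1.645 = 0.575.
Power = Φ(0.575) = 0.717.

power ≈ 0.72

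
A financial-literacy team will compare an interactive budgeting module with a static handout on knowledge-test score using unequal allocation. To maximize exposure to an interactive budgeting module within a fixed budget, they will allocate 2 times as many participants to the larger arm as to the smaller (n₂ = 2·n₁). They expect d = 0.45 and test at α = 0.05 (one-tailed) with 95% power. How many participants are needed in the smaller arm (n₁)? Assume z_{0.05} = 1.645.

With allocation ratio k = n₂/n₁ = 2, Var(x̄₁−x̄₂) = σ²(1/n₁ + 1/(k·n₁)) = σ²·(k+1)/(k·n₁).
So n₁ = (1 + 1/k)·((z_{α} + z_β)/d)² = 1.500 × (3.290/0.45)².
n₁ = 1.500 × 53.45 = 80.2.
Round up: n₁ = 81, giving n₂ = 2 × 81 = 162.

n₁ = 81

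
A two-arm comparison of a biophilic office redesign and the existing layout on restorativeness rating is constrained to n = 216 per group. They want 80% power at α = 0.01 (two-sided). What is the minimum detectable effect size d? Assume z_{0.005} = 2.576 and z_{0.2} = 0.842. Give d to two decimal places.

For two independent groups of n = 216 each: d_min = (z_{α/2} + z_β)·√(2/n).
z-sum = 2.576 + 0.842 = 3.418.
d_min = 3.418 × √(2/216) = 3.418 × 0.0962 = 0.329.

d_min ≈ 0.33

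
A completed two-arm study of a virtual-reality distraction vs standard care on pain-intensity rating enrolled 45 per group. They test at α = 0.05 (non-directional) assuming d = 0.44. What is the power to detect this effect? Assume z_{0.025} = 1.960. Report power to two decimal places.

power ≈ 0.55

For two equal groups, power = Φ(d·√(n/2) − z_{α/2}).
d·√(n/2) = 0.44 × √(45/2) = 0.44 × 4.743 = 2.087.
z_β = 2.087 − 1.960 = 0.127.
Power = Φ(0.127) = 0.551.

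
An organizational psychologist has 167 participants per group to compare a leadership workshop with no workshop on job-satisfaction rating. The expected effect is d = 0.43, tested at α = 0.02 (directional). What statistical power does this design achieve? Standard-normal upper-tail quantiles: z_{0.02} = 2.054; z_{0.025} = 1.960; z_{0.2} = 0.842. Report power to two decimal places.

power ≈ 0.97

For two equal groups, power = Φ(d·√(n/2) − z_{α}).
d·√(n/2) = 0.43 × √(167/2) = 0.43 × 9.138 = 3.929.
z_β = 3.929 − 2.054 = 1.875.
Power = Φ(1.875) = 0.970.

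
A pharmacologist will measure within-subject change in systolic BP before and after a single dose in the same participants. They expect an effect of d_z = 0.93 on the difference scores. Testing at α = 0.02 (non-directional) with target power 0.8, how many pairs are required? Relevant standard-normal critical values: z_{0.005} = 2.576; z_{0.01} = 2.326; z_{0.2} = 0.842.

For a paired (one-sample on differences) test: n = ((z_{α/2} + z_β) / d)².
z_{α/2} + z_β = 2.326 + 0.842 = 3.168.
n = (3.168 / 0.93)² = 3.406² = 11.60.
Round up.

n = 12 pairs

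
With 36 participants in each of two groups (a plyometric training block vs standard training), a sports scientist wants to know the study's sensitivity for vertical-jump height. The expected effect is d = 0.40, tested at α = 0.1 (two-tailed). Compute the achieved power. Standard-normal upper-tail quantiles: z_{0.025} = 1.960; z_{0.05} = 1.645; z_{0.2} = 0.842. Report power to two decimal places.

For two equal groups, power = Φ(d·√(n/2) − z_{α/2}).
d·√(n/2) = 0.40 × √(36/2) = 0.40 × 4.243 = 1.697.
z_β = 1.697 − 1.645 = 0.052.
Power = Φ(0.052) = 0.521.

power ≈ 0.52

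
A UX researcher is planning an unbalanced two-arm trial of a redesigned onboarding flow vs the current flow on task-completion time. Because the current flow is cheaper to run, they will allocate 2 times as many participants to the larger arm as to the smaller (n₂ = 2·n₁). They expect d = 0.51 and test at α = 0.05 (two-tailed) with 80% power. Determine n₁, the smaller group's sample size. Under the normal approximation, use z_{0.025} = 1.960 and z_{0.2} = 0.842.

n₁ = 46

With allocation ratio k = n₂/n₁ = 2, Var(x̄₁−x̄₂) = σ²(1/n₁ + 1/(k·n₁)) = σ²·(k+1)/(k·n₁).
So n₁ = (1 + 1/k)·((z_{α/2} + z_β)/d)² = 1.500 × (2.802/0.51)².
n₁ = 1.500 × 30.19 = 45.3.
Round up: n₁ = 46, giving n₂ = 2 × 46 = 92.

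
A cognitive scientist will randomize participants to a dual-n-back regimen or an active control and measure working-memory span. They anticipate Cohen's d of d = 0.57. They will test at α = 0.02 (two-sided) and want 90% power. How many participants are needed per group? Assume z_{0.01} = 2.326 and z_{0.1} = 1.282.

n = 81 per group

For two independent groups with equal n: n = 2·((z_{α/2} + z_β) / d)².
z_{α/2} + z_β = 2.326 + 1.282 = 3.608.
n = 2 × (3.608 / 0.57)² = 2 × 6.330² = 2 × 40.07 = 80.1.
Round up to the next whole participant.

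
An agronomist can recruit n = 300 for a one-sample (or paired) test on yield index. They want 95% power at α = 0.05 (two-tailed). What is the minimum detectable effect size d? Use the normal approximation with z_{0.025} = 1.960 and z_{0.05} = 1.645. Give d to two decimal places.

d_min ≈ 0.21

For a single sample (or paired design) of n = 300: d_min = (z_{α/2} + z_β)/√n.
z-sum = 1.960 + 1.645 = 3.605.
d_min = 3.605 / √300 = 3.605 / 17.321 = 0.208.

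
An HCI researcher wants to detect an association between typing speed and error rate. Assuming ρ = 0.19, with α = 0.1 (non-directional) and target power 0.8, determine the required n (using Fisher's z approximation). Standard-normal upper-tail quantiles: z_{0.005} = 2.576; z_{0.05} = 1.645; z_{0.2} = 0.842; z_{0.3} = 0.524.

n = 171

Fisher's z: C = ½·ln((1+r)/(1−r)) = ½·ln(1.4691) = 0.1923.
n = ((z_{α/2} + z_β)/C)² + 3.
(1.645 + 0.842) / 0.1923 = 2.487 / 0.1923 = 12.933.
n = 12.933² + 3 = 167.26 + 3 = 170.3.
Round up.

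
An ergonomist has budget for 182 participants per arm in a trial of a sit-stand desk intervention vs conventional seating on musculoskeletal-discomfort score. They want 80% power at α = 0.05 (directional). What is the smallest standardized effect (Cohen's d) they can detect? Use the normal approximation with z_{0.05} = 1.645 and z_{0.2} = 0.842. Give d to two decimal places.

For two independent groups of n = 182 each: d_min = (z_{α} + z_β)·√(2/n).
z-sum = 1.645 + 0.842 = 2.487.
d_min = 2.487 × √(2/182) = 2.487 × 0.1048 = 0.261.

d_min ≈ 0.26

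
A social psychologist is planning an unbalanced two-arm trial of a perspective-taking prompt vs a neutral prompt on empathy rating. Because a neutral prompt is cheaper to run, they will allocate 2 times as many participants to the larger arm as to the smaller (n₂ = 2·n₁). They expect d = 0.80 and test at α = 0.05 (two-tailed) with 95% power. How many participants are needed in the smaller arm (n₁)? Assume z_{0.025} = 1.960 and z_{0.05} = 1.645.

With allocation ratio k = n₂/n₁ = 2, Var(x̄₁−x̄₂) = σ²(1/n₁ + 1/(k·n₁)) = σ²·(k+1)/(k·n₁).
So n₁ = (1 + 1/k)·((z_{α/2} + z_β)/d)² = 1.500 × (3.605/0.80)².
n₁ = 1.500 × 20.31 = 30.5.
Round up: n₁ = 31, giving n₂ = 2 × 31 = 62.

n₁ = 31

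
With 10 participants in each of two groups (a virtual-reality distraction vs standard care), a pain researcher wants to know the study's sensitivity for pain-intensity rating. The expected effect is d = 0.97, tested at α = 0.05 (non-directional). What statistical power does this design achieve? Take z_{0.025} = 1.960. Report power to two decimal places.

power ≈ 0.58

For two equal groups, power = Φ(d·√(n/2) − z_{α/2}).
d·√(n/2) = 0.97 × √(10/2) = 0.97 × 2.236 = 2.169.
z_β = 2.169 − 1.960 = 0.209.
Power = Φ(0.209) = 0.583.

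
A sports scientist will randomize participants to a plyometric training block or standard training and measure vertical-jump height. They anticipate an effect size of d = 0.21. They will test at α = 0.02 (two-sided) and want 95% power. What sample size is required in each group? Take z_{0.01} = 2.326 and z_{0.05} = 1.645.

n = 716 per group

For two independent groups with equal n: n = 2·((z_{α/2} + z_β) / d)².
z_{α/2} + z_β = 2.326 + 1.645 = 3.971.
n = 2 × (3.971 / 0.21)² = 2 × 18.910² = 2 × 357.57 = 715.1.
Round up to the next whole participant.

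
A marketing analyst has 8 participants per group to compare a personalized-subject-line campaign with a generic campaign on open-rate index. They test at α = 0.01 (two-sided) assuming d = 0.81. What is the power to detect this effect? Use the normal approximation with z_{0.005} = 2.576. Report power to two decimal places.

For two equal groups, power = Φ(d·√(n/2) − z_{α/2}).
d·√(n/2) = 0.81 × √(8/2) = 0.81 × 2.000 = 1.620.
z_β = 1.620 − 2.576 = -0.956.
Power = Φ(-0.956) = 0.170.

power ≈ 0.17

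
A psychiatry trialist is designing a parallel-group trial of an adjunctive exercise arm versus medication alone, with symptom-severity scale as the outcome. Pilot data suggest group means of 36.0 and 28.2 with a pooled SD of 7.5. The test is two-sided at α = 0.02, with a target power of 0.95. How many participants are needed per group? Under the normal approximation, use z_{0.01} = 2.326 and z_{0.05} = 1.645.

n = 30 per group

Cohen's d = |M₁ − M₂| / SD_pooled = |36.0 − 28.2| / 7.5 = 7.8 / 7.5 = 1.040.
For two independent groups with equal n: n = 2·((z_{α/2} + z_β) / d)².
z_{α/2} + z_β = 2.326 + 1.645 = 3.971.
n = 2 × (3.971 / 1.040)² = 2 × 3.818² = 2 × 14.58 = 29.2.
Round up to the next whole participant.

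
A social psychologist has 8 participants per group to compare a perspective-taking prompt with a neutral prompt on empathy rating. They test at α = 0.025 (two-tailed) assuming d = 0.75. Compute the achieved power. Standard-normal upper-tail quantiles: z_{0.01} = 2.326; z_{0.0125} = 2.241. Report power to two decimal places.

For two equal groups, power = Φ(d·√(n/2) − z_{α/2}).
d·√(n/2) = 0.75 × √(8/2) = 0.75 × 2.000 = 1.500.
z_β = 1.500 − 2.241 = -0.741.
Power = Φ(-0.741) = 0.229.

power ≈ 0.23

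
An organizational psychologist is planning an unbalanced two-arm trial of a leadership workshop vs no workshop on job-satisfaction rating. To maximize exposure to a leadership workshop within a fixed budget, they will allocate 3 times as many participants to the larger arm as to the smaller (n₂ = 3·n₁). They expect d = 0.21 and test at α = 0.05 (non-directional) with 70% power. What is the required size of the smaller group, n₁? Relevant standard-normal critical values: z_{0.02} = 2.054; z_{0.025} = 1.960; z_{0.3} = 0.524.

With allocation ratio k = n₂/n₁ = 3, Var(x̄₁−x̄₂) = σ²(1/n₁ + 1/(k·n₁)) = σ²·(k+1)/(k·n₁).
So n₁ = (1 + 1/k)·((z_{α/2} + z_β)/d)² = 1.333 × (2.484/0.21)².
n₁ = 1.333 × 139.92 = 186.6.
Round up: n₁ = 187, giving n₂ = 3 × 187 = 561.

n₁ = 187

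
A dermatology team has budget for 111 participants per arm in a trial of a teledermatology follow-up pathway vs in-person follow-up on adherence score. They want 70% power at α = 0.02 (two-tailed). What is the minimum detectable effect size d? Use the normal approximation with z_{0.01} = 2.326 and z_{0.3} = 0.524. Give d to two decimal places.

d_min ≈ 0.38

For two independent groups of n = 111 each: d_min = (z_{α/2} + z_β)·√(2/n).
z-sum = 2.326 + 0.524 = 2.850.
d_min = 2.850 × √(2/111) = 2.850 × 0.1342 = 0.383.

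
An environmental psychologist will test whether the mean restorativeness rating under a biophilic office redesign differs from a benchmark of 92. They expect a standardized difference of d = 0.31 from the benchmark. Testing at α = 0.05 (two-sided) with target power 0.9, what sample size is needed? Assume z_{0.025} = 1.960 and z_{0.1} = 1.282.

For a one-sample test: n = ((z_{α/2} + z_β) / d)².
z_{α/2} + z_β = 1.960 + 1.282 = 3.242.
n = (3.242 / 0.31)² = 10.458² = 109.37.
Round up.

n = 110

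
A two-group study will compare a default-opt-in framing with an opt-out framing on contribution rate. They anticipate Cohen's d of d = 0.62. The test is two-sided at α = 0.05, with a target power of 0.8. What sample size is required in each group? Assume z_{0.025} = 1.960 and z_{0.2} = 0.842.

For two independent groups with equal n: n = 2·((z_{α/2} + z_β) / d)².
z_{α/2} + z_β = 1.960 + 0.842 = 2.802.
n = 2 × (2.802 / 0.62)² = 2 × 4.519² = 2 × 20.42 = 40.8.
Round up to the next whole participant.

n = 41 per group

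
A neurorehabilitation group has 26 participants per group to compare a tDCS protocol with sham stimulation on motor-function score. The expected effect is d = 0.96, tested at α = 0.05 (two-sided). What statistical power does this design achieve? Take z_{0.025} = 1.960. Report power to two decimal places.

power ≈ 0.93

For two equal groups, power = Φ(d·√(n/2) − z_{α/2}).
d·√(n/2) = 0.96 × √(26/2) = 0.96 × 3.606 = 3.461.
z_β = 3.461 − 1.960 = 1.501.
Power = Φ(1.501) = 0.933.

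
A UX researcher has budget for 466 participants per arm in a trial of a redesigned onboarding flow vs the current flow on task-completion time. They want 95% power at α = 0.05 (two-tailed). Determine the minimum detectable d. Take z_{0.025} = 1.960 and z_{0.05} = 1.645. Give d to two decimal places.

d_min ≈ 0.24

For two independent groups of n = 466 each: d_min = (z_{α/2} + z_β)·√(2/n).
z-sum = 1.960 + 1.645 = 3.605.
d_min = 3.605 × √(2/466) = 3.605 × 0.0655 = 0.236.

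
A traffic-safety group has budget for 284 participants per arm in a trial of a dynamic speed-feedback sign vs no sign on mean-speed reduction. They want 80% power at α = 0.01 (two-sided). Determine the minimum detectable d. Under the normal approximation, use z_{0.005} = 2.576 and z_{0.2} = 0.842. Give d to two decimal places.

For two independent groups of n = 284 each: d_min = (z_{α/2} + z_β)·√(2/n).
z-sum = 2.576 + 0.842 = 3.418.
d_min = 3.418 × √(2/284) = 3.418 × 0.0839 = 0.287.

d_min ≈ 0.29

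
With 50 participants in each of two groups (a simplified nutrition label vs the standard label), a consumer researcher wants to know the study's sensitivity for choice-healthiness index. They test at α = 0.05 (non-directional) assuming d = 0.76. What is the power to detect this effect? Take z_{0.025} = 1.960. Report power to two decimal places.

power ≈ 0.97

For two equal groups, power = Φ(d·√(n/2) − z_{α/2}).
d·√(n/2) = 0.76 × √(50/2) = 0.76 × 5.000 = 3.800.
z_β = 3.800 − 1.960 = 1.840.
Power = Φ(1.840) = 0.967.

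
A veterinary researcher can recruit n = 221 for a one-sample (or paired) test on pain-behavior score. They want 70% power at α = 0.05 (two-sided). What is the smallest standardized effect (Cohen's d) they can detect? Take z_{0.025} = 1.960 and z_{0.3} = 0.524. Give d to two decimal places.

d_min ≈ 0.17

For a single sample (or paired design) of n = 221: d_min = (z_{α/2} + z_β)/√n.
z-sum = 1.960 + 0.524 = 2.484.
d_min = 2.484 / √221 = 2.484 / 14.866 = 0.167.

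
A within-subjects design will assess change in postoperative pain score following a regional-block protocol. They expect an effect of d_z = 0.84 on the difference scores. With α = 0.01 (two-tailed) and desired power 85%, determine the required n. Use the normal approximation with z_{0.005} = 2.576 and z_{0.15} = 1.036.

n = 19 pairs

For a paired (one-sample on differences) test: n = ((z_{α/2} + z_β) / d)².
z_{α/2} + z_β = 2.576 + 1.036 = 3.612.
n = (3.612 / 0.84)² = 4.300² = 18.49.
Round up.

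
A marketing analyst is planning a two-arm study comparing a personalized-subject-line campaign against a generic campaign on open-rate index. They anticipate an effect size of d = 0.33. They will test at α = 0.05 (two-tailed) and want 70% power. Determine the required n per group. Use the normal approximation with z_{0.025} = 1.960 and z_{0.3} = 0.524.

For two independent groups with equal n: n = 2·((z_{α/2} + z_β) / d)².
z_{α/2} + z_β = 1.960 + 0.524 = 2.484.
n = 2 × (2.484 / 0.33)² = 2 × 7.527² = 2 × 56.66 = 113.3.
Round up to the next whole participant.

n = 114 per group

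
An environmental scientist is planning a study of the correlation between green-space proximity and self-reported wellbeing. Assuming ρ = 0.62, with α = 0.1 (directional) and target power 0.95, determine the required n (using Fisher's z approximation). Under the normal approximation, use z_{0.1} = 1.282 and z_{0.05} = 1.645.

n = 20

Fisher's z: C = ½·ln((1+r)/(1−r)) = ½·ln(4.2632) = 0.7250.
n = ((z_{α} + z_β)/C)² + 3.
(1.282 + 1.645) / 0.7250 = 2.927 / 0.7250 = 4.037.
n = 4.037² + 3 = 16.30 + 3 = 19.3.
Round up.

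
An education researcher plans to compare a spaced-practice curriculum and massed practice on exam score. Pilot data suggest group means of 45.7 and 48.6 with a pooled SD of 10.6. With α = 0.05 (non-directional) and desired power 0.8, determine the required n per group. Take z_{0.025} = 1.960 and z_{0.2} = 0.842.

n = 210 per group

Cohen's d = |M₁ − M₂| / SD_pooled = |45.7 − 48.6| / 10.6 = 2.9 / 10.6 = 0.274.
For two independent groups with equal n: n = 2·((z_{α/2} + z_β) / d)².
z_{α/2} + z_β = 1.960 + 0.842 = 2.802.
n = 2 × (2.802 / 0.274)² = 2 × 10.226² = 2 × 104.58 = 209.2.
Round up to the next whole participant.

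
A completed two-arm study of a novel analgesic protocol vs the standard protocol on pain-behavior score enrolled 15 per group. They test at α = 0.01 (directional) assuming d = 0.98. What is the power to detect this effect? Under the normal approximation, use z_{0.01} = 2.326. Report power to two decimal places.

For two equal groups, power = Φ(d·√(n/2) − z_{α}).
d·√(n/2) = 0.98 × √(15/2) = 0.98 × 2.739 = 2.684.
z_β = 2.684 − 2.326 = 0.358.
Power = Φ(0.358) = 0.640.

power ≈ 0.64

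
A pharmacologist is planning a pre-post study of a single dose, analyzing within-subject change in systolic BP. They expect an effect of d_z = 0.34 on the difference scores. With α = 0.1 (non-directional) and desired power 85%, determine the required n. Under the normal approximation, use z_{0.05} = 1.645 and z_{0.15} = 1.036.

n = 63 pairs

For a paired (one-sample on differences) test: n = ((z_{α/2} + z_β) / d)².
z_{α/2} + z_β = 1.645 + 1.036 = 2.681.
n = (2.681 / 0.34)² = 7.885² = 62.18.
Round up.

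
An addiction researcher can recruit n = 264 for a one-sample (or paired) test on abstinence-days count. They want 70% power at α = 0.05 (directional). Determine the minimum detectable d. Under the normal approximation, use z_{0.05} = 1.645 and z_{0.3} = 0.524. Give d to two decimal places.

d_min ≈ 0.13

For a single sample (or paired design) of n = 264: d_min = (z_{α} + z_β)/√n.
z-sum = 1.645 + 0.524 = 2.169.
d_min = 2.169 / √264 = 2.169 / 16.248 = 0.133.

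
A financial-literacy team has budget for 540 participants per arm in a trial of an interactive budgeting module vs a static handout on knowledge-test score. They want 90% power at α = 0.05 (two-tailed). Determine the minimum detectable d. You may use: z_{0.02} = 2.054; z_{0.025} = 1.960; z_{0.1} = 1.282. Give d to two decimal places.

For two independent groups of n = 540 each: d_min = (z_{α/2} + z_β)·√(2/n).
z-sum = 1.960 + 1.282 = 3.242.
d_min = 3.242 × √(2/540) = 3.242 × 0.0609 = 0.197.

d_min ≈ 0.20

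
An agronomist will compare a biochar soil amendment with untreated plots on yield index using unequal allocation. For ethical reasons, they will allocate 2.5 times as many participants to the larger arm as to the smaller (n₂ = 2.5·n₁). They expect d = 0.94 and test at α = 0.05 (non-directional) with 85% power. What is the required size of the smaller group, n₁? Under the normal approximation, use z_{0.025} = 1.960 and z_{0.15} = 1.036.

n₁ = 15

With allocation ratio k = n₂/n₁ = 2.5, Var(x̄₁−x̄₂) = σ²(1/n₁ + 1/(k·n₁)) = σ²·(k+1)/(k·n₁).
So n₁ = (1 + 1/k)·((z_{α/2} + z_β)/d)² = 1.400 × (2.996/0.94)².
n₁ = 1.400 × 10.16 = 14.2.
Round up: n₁ = 15, giving n₂ = ⌈2.5 × 15⌉ = ⌈37.5⌉ = 38.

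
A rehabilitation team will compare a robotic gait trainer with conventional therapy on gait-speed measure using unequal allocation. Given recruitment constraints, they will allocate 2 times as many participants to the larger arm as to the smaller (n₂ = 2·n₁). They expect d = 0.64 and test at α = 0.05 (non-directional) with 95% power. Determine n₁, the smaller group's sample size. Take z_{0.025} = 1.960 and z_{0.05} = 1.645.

With allocation ratio k = n₂/n₁ = 2, Var(x̄₁−x̄₂) = σ²(1/n₁ + 1/(k·n₁)) = σ²·(k+1)/(k·n₁).
So n₁ = (1 + 1/k)·((z_{α/2} + z_β)/d)² = 1.500 × (3.605/0.64)².
n₁ = 1.500 × 31.73 = 47.6.
Round up: n₁ = 48, giving n₂ = 2 × 48 = 96.

n₁ = 48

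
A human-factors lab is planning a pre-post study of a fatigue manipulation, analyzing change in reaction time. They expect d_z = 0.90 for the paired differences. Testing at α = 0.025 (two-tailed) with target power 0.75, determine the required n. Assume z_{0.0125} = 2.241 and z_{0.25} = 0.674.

n = 11 pairs

For a paired (one-sample on differences) test: n = ((z_{α/2} + z_β) / d)².
z_{α/2} + z_β = 2.241 + 0.674 = 2.915.
n = (2.915 / 0.90)² = 3.239² = 10.49.
Round up.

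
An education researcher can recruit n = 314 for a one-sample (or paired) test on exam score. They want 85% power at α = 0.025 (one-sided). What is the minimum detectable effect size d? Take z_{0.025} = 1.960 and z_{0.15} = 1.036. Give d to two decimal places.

For a single sample (or paired design) of n = 314: d_min = (z_{α} + z_β)/√n.
z-sum = 1.960 + 1.036 = 2.996.
d_min = 2.996 / √314 = 2.996 / 17.720 = 0.169.

d_min ≈ 0.17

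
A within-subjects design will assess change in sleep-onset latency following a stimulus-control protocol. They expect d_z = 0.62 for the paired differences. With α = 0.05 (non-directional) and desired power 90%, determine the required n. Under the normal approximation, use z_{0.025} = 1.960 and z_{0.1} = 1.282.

For a paired (one-sample on differences) test: n = ((z_{α/2} + z_β) / d)².
z_{α/2} + z_β = 1.960 + 1.282 = 3.242.
n = (3.242 / 0.62)² = 5.229² = 27.34.
Round up.

n = 28 pairs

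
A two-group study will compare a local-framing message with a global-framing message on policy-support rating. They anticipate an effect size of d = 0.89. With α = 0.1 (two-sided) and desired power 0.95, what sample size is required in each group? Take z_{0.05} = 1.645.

For two independent groups with equal n: n = 2·((z_{α/2} + z_β) / d)².
z_{α/2} + z_β = 1.645 + 1.645 = 3.290.
n = 2 × (3.290 / 0.89)² = 2 × 3.697² = 2 × 13.67 = 27.3.
Round up to the next whole participant.

n = 28 per group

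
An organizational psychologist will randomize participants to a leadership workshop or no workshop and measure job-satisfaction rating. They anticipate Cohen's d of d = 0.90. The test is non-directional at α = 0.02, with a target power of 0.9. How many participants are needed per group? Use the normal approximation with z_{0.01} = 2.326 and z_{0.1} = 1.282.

n = 33 per group

For two independent groups with equal n: n = 2·((z_{α/2} + z_β) / d)².
z_{α/2} + z_β = 2.326 + 1.282 = 3.608.
n = 2 × (3.608 / 0.90)² = 2 × 4.009² = 2 × 16.07 = 32.1.
Round up to the next whole participant.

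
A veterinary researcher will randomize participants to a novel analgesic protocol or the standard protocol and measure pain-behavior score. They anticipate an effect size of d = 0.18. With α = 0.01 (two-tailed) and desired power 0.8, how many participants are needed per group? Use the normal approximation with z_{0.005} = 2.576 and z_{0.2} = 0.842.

n = 722 per group

For two independent groups with equal n: n = 2·((z_{α/2} + z_β) / d)².
z_{α/2} + z_β = 2.576 + 0.842 = 3.418.
n = 2 × (3.418 / 0.18)² = 2 × 18.989² = 2 × 360.58 = 721.2.
Round up to the next whole participant.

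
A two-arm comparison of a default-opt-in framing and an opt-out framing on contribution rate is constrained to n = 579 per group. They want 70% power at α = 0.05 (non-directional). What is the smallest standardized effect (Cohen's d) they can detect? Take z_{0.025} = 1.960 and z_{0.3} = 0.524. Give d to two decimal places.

d_min ≈ 0.15

For two independent groups of n = 579 each: d_min = (z_{α/2} + z_β)·√(2/n).
z-sum = 1.960 + 0.524 = 2.484.
d_min = 2.484 × √(2/579) = 2.484 × 0.0588 = 0.146.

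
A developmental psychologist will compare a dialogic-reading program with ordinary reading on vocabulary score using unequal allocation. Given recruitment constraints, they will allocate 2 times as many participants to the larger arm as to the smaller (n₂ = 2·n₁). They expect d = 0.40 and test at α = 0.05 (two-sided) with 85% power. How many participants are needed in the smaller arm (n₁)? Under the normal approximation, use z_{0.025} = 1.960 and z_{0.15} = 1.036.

With allocation ratio k = n₂/n₁ = 2, Var(x̄₁−x̄₂) = σ²(1/n₁ + 1/(k·n₁)) = σ²·(k+1)/(k·n₁).
So n₁ = (1 + 1/k)·((z_{α/2} + z_β)/d)² = 1.500 × (2.996/0.40)².
n₁ = 1.500 × 56.10 = 84.2.
Round up: n₁ = 85, giving n₂ = 2 × 85 = 170.

n₁ = 85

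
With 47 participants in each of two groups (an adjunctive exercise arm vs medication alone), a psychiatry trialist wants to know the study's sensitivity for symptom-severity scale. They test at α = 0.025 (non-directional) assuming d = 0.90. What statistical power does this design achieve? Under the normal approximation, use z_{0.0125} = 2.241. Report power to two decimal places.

power ≈ 0.98

For two equal groups, power = Φ(d·√(n/2) − z_{α/2}).
d·√(n/2) = 0.90 × √(47/2) = 0.90 × 4.848 = 4.363.
z_β = 4.363 − 2.241 = 2.122.
Power = Φ(2.122) = 0.983.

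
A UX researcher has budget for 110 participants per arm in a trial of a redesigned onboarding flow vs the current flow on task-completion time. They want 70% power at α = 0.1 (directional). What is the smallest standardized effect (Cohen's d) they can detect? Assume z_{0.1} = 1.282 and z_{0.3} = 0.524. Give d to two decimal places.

d_min ≈ 0.24

For two independent groups of n = 110 each: d_min = (z_{α} + z_β)·√(2/n).
z-sum = 1.282 + 0.524 = 1.806.
d_min = 1.806 × √(2/110) = 1.806 × 0.1348 = 0.244.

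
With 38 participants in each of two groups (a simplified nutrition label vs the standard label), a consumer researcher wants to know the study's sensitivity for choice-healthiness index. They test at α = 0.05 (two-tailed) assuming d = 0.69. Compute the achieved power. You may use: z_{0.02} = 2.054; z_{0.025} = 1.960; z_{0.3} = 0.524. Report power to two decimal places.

For two equal groups, power = Φ(d·√(n/2) − z_{α/2}).
d·√(n/2) = 0.69 × √(38/2) = 0.69 × 4.359 = 3.008.
z_β = 3.008 − 1.960 = 1.048.
Power = Φ(1.048) = 0.853.

power ≈ 0.85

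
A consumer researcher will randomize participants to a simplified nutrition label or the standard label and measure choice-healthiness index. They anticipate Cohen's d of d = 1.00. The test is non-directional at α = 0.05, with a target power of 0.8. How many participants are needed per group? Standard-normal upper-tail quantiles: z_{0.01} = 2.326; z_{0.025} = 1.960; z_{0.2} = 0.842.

n = 16 per group

For two independent groups with equal n: n = 2·((z_{α/2} + z_β) / d)².
z_{α/2} + z_β = 1.960 + 0.842 = 2.802.
n = 2 × (2.802 / 1.00)² = 2 × 2.802² = 2 × 7.85 = 15.7.
Round up to the next whole participant.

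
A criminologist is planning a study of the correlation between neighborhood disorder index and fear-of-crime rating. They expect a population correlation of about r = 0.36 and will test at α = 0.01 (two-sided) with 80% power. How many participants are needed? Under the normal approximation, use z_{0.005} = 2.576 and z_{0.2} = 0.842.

n = 86

Fisher's z: C = ½·ln((1+r)/(1−r)) = ½·ln(2.1250) = 0.3769.
n = ((z_{α/2} + z_β)/C)² + 3.
(2.576 + 0.842) / 0.3769 = 3.418 / 0.3769 = 9.069.
n = 9.069² + 3 = 82.24 + 3 = 85.2.
Round up.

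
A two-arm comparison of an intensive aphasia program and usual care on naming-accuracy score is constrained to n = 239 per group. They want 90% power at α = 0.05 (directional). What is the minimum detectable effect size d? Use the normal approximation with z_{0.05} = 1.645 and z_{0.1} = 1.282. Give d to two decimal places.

For two independent groups of n = 239 each: d_min = (z_{α} + z_β)·√(2/n).
z-sum = 1.645 + 1.282 = 2.927.
d_min = 2.927 × √(2/239) = 2.927 × 0.0915 = 0.268.

d_min ≈ 0.27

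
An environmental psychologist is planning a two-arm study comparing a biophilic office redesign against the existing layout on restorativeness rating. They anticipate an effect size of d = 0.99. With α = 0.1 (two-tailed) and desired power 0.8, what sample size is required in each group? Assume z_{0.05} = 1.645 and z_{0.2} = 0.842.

n = 13 per group

For two independent groups with equal n: n = 2·((z_{α/2} + z_β) / d)².
z_{α/2} + z_β = 1.645 + 0.842 = 2.487.
n = 2 × (2.487 / 0.99)² = 2 × 2.512² = 2 × 6.31 = 12.6.
Round up to the next whole participant.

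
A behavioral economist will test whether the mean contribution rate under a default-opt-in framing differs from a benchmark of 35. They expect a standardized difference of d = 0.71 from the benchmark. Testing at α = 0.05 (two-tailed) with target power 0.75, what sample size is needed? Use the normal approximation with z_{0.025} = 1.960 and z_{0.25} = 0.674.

n = 14

For a one-sample test: n = ((z_{α/2} + z_β) / d)².
z_{α/2} + z_β = 1.960 + 0.674 = 2.634.
n = (2.634 / 0.71)² = 3.710² = 13.76.
Round up.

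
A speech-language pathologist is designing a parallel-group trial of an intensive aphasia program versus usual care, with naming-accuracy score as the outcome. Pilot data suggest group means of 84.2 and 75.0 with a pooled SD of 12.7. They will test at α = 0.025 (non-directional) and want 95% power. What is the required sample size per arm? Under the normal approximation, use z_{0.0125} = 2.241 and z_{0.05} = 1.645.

n = 58 per group

Cohen's d = |M₁ − M₂| / SD_pooled = |84.2 − 75.0| / 12.7 = 9.2 / 12.7 = 0.724.
For two independent groups with equal n: n = 2·((z_{α/2} + z_β) / d)².
z_{α/2} + z_β = 2.241 + 1.645 = 3.886.
n = 2 × (3.886 / 0.724)² = 2 × 5.367² = 2 × 28.81 = 57.6.
Round up to the next whole participant.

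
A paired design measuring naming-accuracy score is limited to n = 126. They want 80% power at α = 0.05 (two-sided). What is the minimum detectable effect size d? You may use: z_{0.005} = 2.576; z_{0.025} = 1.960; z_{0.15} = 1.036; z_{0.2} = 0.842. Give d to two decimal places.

d_min ≈ 0.25

For a single sample (or paired design) of n = 126: d_min = (z_{α/2} + z_β)/√n.
z-sum = 1.960 + 0.842 = 2.802.
d_min = 2.802 / √126 = 2.802 / 11.225 = 0.250.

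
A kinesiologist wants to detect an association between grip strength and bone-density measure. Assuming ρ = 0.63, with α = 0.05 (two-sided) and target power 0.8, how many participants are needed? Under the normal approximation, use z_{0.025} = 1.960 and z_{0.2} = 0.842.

Fisher's z: C = ½·ln((1+r)/(1−r)) = ½·ln(4.4054) = 0.7414.
n = ((z_{α/2} + z_β)/C)² + 3.
(1.960 + 0.842) / 0.7414 = 2.802 / 0.7414 = 3.779.
n = 3.779² + 3 = 14.28 + 3 = 17.3.
Round up.

n = 18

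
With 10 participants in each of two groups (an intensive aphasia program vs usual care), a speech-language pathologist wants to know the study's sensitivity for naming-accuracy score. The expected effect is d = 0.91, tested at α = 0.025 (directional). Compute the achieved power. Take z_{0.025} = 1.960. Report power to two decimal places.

For two equal groups, power = Φ(d·√(n/2) − z_{α}).
d·√(n/2) = 0.91 × √(10/2) = 0.91 × 2.236 = 2.035.
z_β = 2.035 − 1.960 = 0.075.
Power = Φ(0.075) = 0.530.

power ≈ 0.53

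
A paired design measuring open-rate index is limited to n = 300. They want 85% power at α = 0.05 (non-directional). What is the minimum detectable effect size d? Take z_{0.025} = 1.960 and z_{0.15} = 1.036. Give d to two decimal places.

For a single sample (or paired design) of n = 300: d_min = (z_{α/2} + z_β)/√n.
z-sum = 1.960 + 1.036 = 2.996.
d_min = 2.996 / √300 = 2.996 / 17.321 = 0.173.

d_min ≈ 0.17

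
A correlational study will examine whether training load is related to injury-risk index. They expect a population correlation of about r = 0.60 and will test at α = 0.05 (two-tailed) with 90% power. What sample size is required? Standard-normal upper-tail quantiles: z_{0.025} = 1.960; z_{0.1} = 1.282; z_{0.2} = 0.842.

Fisher's z: C = ½·ln((1+r)/(1−r)) = ½·ln(4.0000) = 0.6931.
n = ((z_{α/2} + z_β)/C)² + 3.
(1.960 + 1.282) / 0.6931 = 3.242 / 0.6931 = 4.678.
n = 4.678² + 3 = 21.88 + 3 = 24.9.
Round up.

n = 25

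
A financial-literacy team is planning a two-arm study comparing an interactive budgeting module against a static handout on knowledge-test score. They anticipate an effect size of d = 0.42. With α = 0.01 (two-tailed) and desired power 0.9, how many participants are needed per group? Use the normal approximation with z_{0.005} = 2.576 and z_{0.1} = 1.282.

n = 169 per group

For two independent groups with equal n: n = 2·((z_{α/2} + z_β) / d)².
z_{α/2} + z_β = 2.576 + 1.282 = 3.858.
n = 2 × (3.858 / 0.42)² = 2 × 9.186² = 2 × 84.38 = 168.8.
Round up to the next whole participant.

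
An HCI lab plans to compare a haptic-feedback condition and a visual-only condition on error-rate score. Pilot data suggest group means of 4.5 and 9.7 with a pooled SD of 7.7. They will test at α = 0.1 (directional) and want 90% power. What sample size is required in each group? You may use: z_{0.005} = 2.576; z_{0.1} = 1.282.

Cohen's d = |M₁ − M₂| / SD_pooled = |4.5 − 9.7| / 7.7 = 5.2 / 7.7 = 0.675.
For two independent groups with equal n: n = 2·((z_{α} + z_β) / d)².
z_{α} + z_β = 1.282 + 1.282 = 2.564.
n = 2 × (2.564 / 0.675)² = 2 × 3.799² = 2 × 14.43 = 28.9.
Round up to the next whole participant.

n = 29 per group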